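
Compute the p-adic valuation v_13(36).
v_13(36) = 0

v_13(n) is the largest exponent k such that 13^k divides n. Factor out: 36 = 13^0 · 36. (Sign doesn't affect v_p.) So v_13(36) = 0.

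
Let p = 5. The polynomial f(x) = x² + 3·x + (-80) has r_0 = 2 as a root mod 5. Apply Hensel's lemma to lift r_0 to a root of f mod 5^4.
r_3 = 587 (mod 625)

Hensel: r_{i+1} = r_i − f(r_i)·(f′(r_i))^{-1} mod 5^{i+2}, f′(x) = 2x + 3. Iterate:
  r_0 = 2 (mod 5)
  r_1 = 12 (mod 25)
  r_2 = 87 (mod 125)
  r_3 = 587 (mod 625)
Final: r = 587 satisfies f(r) ≡ 0 mod 5^4.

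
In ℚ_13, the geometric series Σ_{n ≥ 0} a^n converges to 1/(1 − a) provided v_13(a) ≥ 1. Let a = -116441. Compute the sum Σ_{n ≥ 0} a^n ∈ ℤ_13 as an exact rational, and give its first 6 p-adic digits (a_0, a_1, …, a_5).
Σ a^n = 1/(1 − a) = 1/116442;  first 6 digits = (1, 0, 0, 12, 8, 12)

v_13(a) = 3 ≥ 1, so the series converges in ℤ_13 to 1/(1 − a) = 1/(1 − (-116441)) = 1/116442. Expand this rational in ℤ_13: compute digits iteratively via d_i = x_i mod 13, x_{i+1} = (x_i − d_i)/13. The first 6 digits are (1, 0, 0, 12, 8, 12).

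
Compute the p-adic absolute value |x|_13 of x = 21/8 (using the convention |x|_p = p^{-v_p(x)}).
|21/8|_13 = 1

Step 1 — compute v_13(x) by factoring powers of 13 out of the numerator and denominator: v_13(21/8) = 0. Step 2 — apply |x|_p = p^{-v_p(x)} = 13^{0} = 1.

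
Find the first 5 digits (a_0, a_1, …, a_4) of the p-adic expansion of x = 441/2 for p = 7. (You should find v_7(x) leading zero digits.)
(a_0, …, a_4) = (0, 0, 1, 4, 3)

v_7(441/2) = 2, so a_0 = ... = a_1 = 0. Factor out: x = 7^2 · u with u = 9/2 a unit in ℤ_7. Expand u iteratively via a_{v+i} = u_i mod 7, u_{i+1} = (u_i − a_{v+i})/7:
  u_0 = 9/2;  a_2 = 1;  u_1 = (u_0 − 1)/7 = 1/2
  u_1 = 1/2;  a_3 = 4;  u_2 = (u_1 − 4)/7 = -1/2
  u_2 = -1/2;  a_4 = 3;  u_3 = (u_2 − 3)/7 = -1/2
Digits: (0, 0, 1, 4, 3).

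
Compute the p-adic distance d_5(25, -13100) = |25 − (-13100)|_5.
d_5(25, -13100) = 1/625

Step 1 — x − y = 25 − (-13100) = 13125. Step 2 — v_5(13125) = 4 (factor: 13125 = (5^4 · 21); the sign does not affect v_p). Step 3 — |x − y|_5 = 5^{-4} = 1/625.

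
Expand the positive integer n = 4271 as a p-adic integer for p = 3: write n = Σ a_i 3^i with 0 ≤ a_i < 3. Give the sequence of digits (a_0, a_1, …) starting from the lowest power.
(a_0, a_1, …) = (2, 1, 0, 2, 1, 2, 2, 1)

Repeated division by 3 gives the digits low-to-high: 4271 = 2 + 1·3^1 + 2·3^3 + 1·3^4 + 2·3^5 + 2·3^6 + 1·3^7. Digit sequence: (2, 1, 0, 2, 1, 2, 2, 1).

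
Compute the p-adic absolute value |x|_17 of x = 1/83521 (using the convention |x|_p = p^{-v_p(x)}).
|1/83521|_17 = 83521

Step 1 — compute v_17(x) by factoring powers of 17 out of the numerator and denominator: v_17(1/83521) = -4. Step 2 — apply |x|_p = p^{-v_p(x)} = 17^{4} = 83521.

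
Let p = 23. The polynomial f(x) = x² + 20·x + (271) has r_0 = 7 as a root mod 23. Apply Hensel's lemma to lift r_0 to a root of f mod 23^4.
r_3 = 272833 (mod 279841)

Hensel: r_{i+1} = r_i − f(r_i)·(f′(r_i))^{-1} mod 23^{i+2}, f′(x) = 2x + 20. Iterate:
  r_0 = 7 (mod 23)
  r_1 = 398 (mod 529)
  r_2 = 5159 (mod 12167)
  r_3 = 272833 (mod 279841)
Final: r = 272833 satisfies f(r) ≡ 0 mod 23^4.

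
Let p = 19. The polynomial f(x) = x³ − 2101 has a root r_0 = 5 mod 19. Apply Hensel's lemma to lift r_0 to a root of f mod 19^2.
r_1 = 195 (mod 361)

Hensel: r_{i+1} = r_i − f(r_i)/f′(r_i) mod 19^{i+2}, where f′(x) = 3x². Iterate:
  r_0 = 5 (mod 19)
  r_1 = 195 (mod 361)
Final: r = 195 with f(r) ≡ 0 mod 19^2.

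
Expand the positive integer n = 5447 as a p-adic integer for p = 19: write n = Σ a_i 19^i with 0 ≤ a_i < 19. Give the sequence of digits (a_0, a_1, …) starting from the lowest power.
(a_0, a_1, …) = (13, 1, 15)

Repeated division by 19 gives the digits low-to-high: 5447 = 13 + 1·19^1 + 15·19^2. Digit sequence: (13, 1, 15).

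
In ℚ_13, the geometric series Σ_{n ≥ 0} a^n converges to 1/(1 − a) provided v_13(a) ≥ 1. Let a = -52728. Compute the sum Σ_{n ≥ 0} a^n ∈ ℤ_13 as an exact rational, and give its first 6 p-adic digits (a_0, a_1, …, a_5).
Σ a^n = 1/(1 − a) = 1/52729;  first 6 digits = (1, 0, 0, 2, 11, 12)

v_13(a) = 3 ≥ 1, so the series converges in ℤ_13 to 1/(1 − a) = 1/(1 − (-52728)) = 1/52729. Expand this rational in ℤ_13: compute digits iteratively via d_i = x_i mod 13, x_{i+1} = (x_i − d_i)/13. The first 6 digits are (1, 0, 0, 2, 11, 12).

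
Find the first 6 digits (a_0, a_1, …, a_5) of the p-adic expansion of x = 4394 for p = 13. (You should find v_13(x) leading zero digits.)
(a_0, …, a_5) = (0, 0, 0, 2, 0, 0)

v_13(4394) = 3, so a_0 = ... = a_2 = 0. Factor out: x = 13^3 · u with u = 2 a unit in ℤ_13. Expand u iteratively via a_{v+i} = u_i mod 13, u_{i+1} = (u_i − a_{v+i})/13:
  u_0 = 2;  a_3 = 2;  u_1 = (u_0 − 2)/13 = 0
  u_1 = 0;  a_4 = 0;  u_2 = (u_1 − 0)/13 = 0
  u_2 = 0;  a_5 = 0;  u_3 = (u_2 − 0)/13 = 0
Digits: (0, 0, 0, 2, 0, 0).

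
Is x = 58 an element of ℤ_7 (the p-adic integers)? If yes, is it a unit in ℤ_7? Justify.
x ∈ ℤ_7^× (unit); v_7(x) = 0

ℤ_7 = {x ∈ ℚ_7 : v_7(x) ≥ 0} and ℤ_7^× = {x ∈ ℤ_7 : v_7(x) = 0}. Here v_7(58) = v_7(num) − v_7(den) = 0; compare against these criteria.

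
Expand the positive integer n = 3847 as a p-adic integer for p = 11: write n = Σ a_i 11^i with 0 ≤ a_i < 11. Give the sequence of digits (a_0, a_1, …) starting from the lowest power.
(a_0, a_1, …) = (8, 8, 9, 2)

Repeated division by 11 gives the digits low-to-high: 3847 = 8 + 8·11^1 + 9·11^2 + 2·11^3. Digit sequence: (8, 8, 9, 2).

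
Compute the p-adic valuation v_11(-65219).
v_11(-65219) = 3

v_11(n) is the largest exponent k such that 11^k divides n. Factor out: -65219 = -11^3 · 49. (Sign doesn't affect v_p.) So v_11(-65219) = 3.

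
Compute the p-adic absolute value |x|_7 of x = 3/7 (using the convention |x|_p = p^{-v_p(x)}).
|3/7|_7 = 7

Step 1 — compute v_7(x) by factoring powers of 7 out of the numerator and denominator: v_7(3/7) = -1. Step 2 — apply |x|_p = p^{-v_p(x)} = 7^{1} = 7.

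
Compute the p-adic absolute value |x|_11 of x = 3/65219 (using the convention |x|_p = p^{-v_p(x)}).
|3/65219|_11 = 1331

Step 1 — compute v_11(x) by factoring powers of 11 out of the numerator and denominator: v_11(3/65219) = -3. Step 2 — apply |x|_p = p^{-v_p(x)} = 11^{3} = 1331.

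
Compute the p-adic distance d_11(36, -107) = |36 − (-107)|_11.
d_11(36, -107) = 1/11

Step 1 — x − y = 36 − (-107) = 143. Step 2 — v_11(143) = 1 (factor: 143 = (11^1 · 13); the sign does not affect v_p). Step 3 — |x − y|_11 = 11^{-1} = 1/11.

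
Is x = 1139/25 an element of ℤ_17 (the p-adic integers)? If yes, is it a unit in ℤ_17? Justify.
x ∈ ℤ_17 but not a unit; v_17(x) = 1 > 0

ℤ_17 = {x ∈ ℚ_17 : v_17(x) ≥ 0} and ℤ_17^× = {x ∈ ℤ_17 : v_17(x) = 0}. Here v_17(1139/25) = v_17(num) − v_17(den) = 1; compare against these criteria.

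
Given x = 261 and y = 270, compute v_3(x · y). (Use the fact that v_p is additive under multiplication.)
v_3(70470) = 5

v_p(x) = 2 (factor: 261 = 3^2 · 29); v_p(y) = 3 (factor: 270 = 3^3 · 10). Additivity: v_p(xy) = v_p(x) + v_p(y) = 2 + 3 = 5. (Direct check: xy = 70470 = 3^5 · (290).)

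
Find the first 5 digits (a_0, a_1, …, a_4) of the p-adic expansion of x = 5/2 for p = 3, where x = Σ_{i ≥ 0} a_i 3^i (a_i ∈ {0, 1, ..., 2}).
(a_0, …, a_4) = (1, 2, 1, 1, 1)

v_3(5/2) = 0 (numerator and denominator both coprime to 3), so x ∈ ℤ_3^×. Compute digits iteratively via a_i = x_i mod 3, x_{i+1} = (x_i − a_i)/3, with x_0 = x:
  x_0 = 5/2;  a_0 = 1;  x_1 = (x_0 − 1)/3 = 1/2
  x_1 = 1/2;  a_1 = 2;  x_2 = (x_1 − 2)/3 = -1/2
  x_2 = -1/2;  a_2 = 1;  x_3 = (x_2 − 1)/3 = -1/2
  x_3 = -1/2;  a_3 = 1;  x_4 = (x_3 − 1)/3 = -1/2
  x_4 = -1/2;  a_4 = 1;  x_5 = (x_4 − 1)/3 = -1/2
Digits: (1, 2, 1, 1, 1).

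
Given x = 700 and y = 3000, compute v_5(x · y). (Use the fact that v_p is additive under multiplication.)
v_5(2100000) = 5

v_p(x) = 2 (factor: 700 = 5^2 · 28); v_p(y) = 3 (factor: 3000 = 5^3 · 24). Additivity: v_p(xy) = v_p(x) + v_p(y) = 2 + 3 = 5. (Direct check: xy = 2100000 = 5^5 · (672).)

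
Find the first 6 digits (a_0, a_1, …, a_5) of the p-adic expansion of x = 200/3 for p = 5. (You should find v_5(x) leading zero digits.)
(a_0, …, a_5) = (0, 0, 1, 2, 3, 1)

v_5(200/3) = 2, so a_0 = ... = a_1 = 0. Factor out: x = 5^2 · u with u = 8/3 a unit in ℤ_5. Expand u iteratively via a_{v+i} = u_i mod 5, u_{i+1} = (u_i − a_{v+i})/5:
  u_0 = 8/3;  a_2 = 1;  u_1 = (u_0 − 1)/5 = 1/3
  u_1 = 1/3;  a_3 = 2;  u_2 = (u_1 − 2)/5 = -1/3
  u_2 = -1/3;  a_4 = 3;  u_3 = (u_2 − 3)/5 = -2/3
  u_3 = -2/3;  a_5 = 1;  u_4 = (u_3 − 1)/5 = -1/3
Digits: (0, 0, 1, 2, 3, 1).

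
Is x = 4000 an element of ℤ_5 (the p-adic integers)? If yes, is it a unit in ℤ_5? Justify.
x ∈ ℤ_5 but not a unit; v_5(x) = 3 > 0

ℤ_5 = {x ∈ ℚ_5 : v_5(x) ≥ 0} and ℤ_5^× = {x ∈ ℤ_5 : v_5(x) = 0}. Here v_5(4000) = v_5(num) − v_5(den) = 3; compare against these criteria.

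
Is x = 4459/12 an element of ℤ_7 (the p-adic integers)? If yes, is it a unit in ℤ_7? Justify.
x ∈ ℤ_7 but not a unit; v_7(x) = 3 > 0

ℤ_7 = {x ∈ ℚ_7 : v_7(x) ≥ 0} and ℤ_7^× = {x ∈ ℤ_7 : v_7(x) = 0}. Here v_7(4459/12) = v_7(num) − v_7(den) = 3; compare against these criteria.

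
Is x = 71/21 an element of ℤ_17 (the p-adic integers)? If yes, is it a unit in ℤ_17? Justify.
x ∈ ℤ_17^× (unit); v_17(x) = 0

ℤ_17 = {x ∈ ℚ_17 : v_17(x) ≥ 0} and ℤ_17^× = {x ∈ ℤ_17 : v_17(x) = 0}. Here v_17(71/21) = v_17(num) − v_17(den) = 0; compare against these criteria.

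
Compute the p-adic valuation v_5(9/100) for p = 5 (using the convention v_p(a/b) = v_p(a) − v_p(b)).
v_5(9/100) = -2

Factor powers of 5 from the numerator and denominator of the reduced fraction: 9 = 5^0 · 9 and 100 = 5^2 · 4. Apply v_p(a/b) = v_p(a) − v_p(b): v_5(9/100) = 0 − 2 = -2.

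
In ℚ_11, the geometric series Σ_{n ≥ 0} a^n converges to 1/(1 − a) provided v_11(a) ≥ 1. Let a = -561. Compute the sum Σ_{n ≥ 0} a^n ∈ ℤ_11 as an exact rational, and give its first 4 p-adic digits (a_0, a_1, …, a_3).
Σ a^n = 1/(1 − a) = 1/562;  first 4 digits = (1, 4, 0, 3)

v_11(a) = 1 ≥ 1, so the series converges in ℤ_11 to 1/(1 − a) = 1/(1 − (-561)) = 1/562. Expand this rational in ℤ_11: compute digits iteratively via d_i = x_i mod 11, x_{i+1} = (x_i − d_i)/11. The first 4 digits are (1, 4, 0, 3).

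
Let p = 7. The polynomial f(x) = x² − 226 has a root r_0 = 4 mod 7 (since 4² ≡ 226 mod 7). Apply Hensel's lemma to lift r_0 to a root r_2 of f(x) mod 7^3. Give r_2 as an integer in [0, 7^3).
r_2 = 263 (mod 343)

Hensel's recurrence: r_{i+1} = r_i − f(r_i)·(f′(r_i))^{-1} mod 7^{i+2}, with f′(x) = 2x. Iterate:
  r_0 = 4 (mod 7)
  r_1 = 18 (mod 49)
  r_2 = 263 (mod 343)
Final: r_2 = 263, and one checks f(r_2) ≡ 0 mod 7^3.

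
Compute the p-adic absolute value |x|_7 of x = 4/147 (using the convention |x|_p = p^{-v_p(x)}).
|4/147|_7 = 49

Step 1 — compute v_7(x) by factoring powers of 7 out of the numerator and denominator: v_7(4/147) = -2. Step 2 — apply |x|_p = p^{-v_p(x)} = 7^{2} = 49.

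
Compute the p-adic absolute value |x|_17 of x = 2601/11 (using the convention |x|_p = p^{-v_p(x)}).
|2601/11|_17 = 1/289

Step 1 — compute v_17(x) by factoring powers of 17 out of the numerator and denominator: v_17(2601/11) = 2. Step 2 — apply |x|_p = p^{-v_p(x)} = 17^{-2} = 1/289.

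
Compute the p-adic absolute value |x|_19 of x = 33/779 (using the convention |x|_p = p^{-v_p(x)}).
|33/779|_19 = 19

Step 1 — compute v_19(x) by factoring powers of 19 out of the numerator and denominator: v_19(33/779) = -1. Step 2 — apply |x|_p = p^{-v_p(x)} = 19^{1} = 19.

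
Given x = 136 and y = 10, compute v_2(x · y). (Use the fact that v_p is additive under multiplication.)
v_2(1360) = 4

v_p(x) = 3 (factor: 136 = 2^3 · 17); v_p(y) = 1 (factor: 10 = 2^1 · 5). Additivity: v_p(xy) = v_p(x) + v_p(y) = 3 + 1 = 4. (Direct check: xy = 1360 = 2^4 · (85).)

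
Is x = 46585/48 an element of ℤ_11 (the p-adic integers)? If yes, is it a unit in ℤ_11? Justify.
x ∈ ℤ_11 but not a unit; v_11(x) = 3 > 0

ℤ_11 = {x ∈ ℚ_11 : v_11(x) ≥ 0} and ℤ_11^× = {x ∈ ℤ_11 : v_11(x) = 0}. Here v_11(46585/48) = v_11(num) − v_11(den) = 3; compare against these criteria.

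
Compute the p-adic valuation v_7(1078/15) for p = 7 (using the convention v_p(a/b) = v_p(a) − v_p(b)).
v_7(1078/15) = 2

Factor powers of 7 from the numerator and denominator of the reduced fraction: 1078 = 7^2 · 22 and 15 = 7^0 · 15. Apply v_p(a/b) = v_p(a) − v_p(b): v_7(1078/15) = 2 − 0 = 2.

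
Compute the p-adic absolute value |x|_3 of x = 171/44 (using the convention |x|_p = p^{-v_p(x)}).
|171/44|_3 = 1/9

Step 1 — compute v_3(x) by factoring powers of 3 out of the numerator and denominator: v_3(171/44) = 2. Step 2 — apply |x|_p = p^{-v_p(x)} = 3^{-2} = 1/9.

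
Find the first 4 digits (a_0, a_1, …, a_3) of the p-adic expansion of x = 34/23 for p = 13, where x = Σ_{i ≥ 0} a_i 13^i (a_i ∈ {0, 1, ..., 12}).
(a_0, …, a_3) = (6, 7, 0, 9)

v_13(34/23) = 0 (numerator and denominator both coprime to 13), so x ∈ ℤ_13^×. Compute digits iteratively via a_i = x_i mod 13, x_{i+1} = (x_i − a_i)/13, with x_0 = x:
  x_0 = 34/23;  a_0 = 6;  x_1 = (x_0 − 6)/13 = -8/23
  x_1 = -8/23;  a_1 = 7;  x_2 = (x_1 − 7)/13 = -13/23
  x_2 = -13/23;  a_2 = 0;  x_3 = (x_2 − 0)/13 = -1/23
  x_3 = -1/23;  a_3 = 9;  x_4 = (x_3 − 9)/13 = -16/23
Digits: (6, 7, 0, 9).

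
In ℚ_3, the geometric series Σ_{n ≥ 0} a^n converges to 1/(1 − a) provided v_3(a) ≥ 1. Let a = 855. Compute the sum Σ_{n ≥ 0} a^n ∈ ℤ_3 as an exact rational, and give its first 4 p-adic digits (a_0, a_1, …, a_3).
Σ a^n = 1/(1 − a) = -1/854;  first 4 digits = (1, 0, 2, 1)

v_3(a) = 2 ≥ 1, so the series converges in ℤ_3 to 1/(1 − a) = 1/(1 − 855) = -1/854. Expand this rational in ℤ_3: compute digits iteratively via d_i = x_i mod 3, x_{i+1} = (x_i − d_i)/3. The first 4 digits are (1, 0, 2, 1).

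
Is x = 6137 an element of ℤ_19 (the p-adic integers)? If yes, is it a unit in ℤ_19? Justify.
x ∈ ℤ_19 but not a unit; v_19(x) = 2 > 0

ℤ_19 = {x ∈ ℚ_19 : v_19(x) ≥ 0} and ℤ_19^× = {x ∈ ℤ_19 : v_19(x) = 0}. Here v_19(6137) = v_19(num) − v_19(den) = 2; compare against these criteria.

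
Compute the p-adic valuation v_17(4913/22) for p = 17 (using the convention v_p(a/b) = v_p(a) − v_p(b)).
v_17(4913/22) = 3

Factor powers of 17 from the numerator and denominator of the reduced fraction: 4913 = 17^3 · 1 and 22 = 17^0 · 22. Apply v_p(a/b) = v_p(a) − v_p(b): v_17(4913/22) = 3 − 0 = 3.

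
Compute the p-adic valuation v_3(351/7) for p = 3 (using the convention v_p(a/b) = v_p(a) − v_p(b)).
v_3(351/7) = 3

Factor powers of 3 from the numerator and denominator of the reduced fraction: 351 = 3^3 · 13 and 7 = 3^0 · 7. Apply v_p(a/b) = v_p(a) − v_p(b): v_3(351/7) = 3 − 0 = 3.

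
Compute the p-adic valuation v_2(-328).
v_2(-328) = 3

v_2(n) is the largest exponent k such that 2^k divides n. Factor out: -328 = -2^3 · 41. (Sign doesn't affect v_p.) So v_2(-328) = 3.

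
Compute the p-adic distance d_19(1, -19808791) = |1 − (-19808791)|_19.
d_19(1, -19808791) = 1/2476099

Step 1 — x − y = 1 − (-19808791) = 19808792. Step 2 — v_19(19808792) = 5 (factor: 19808792 = (19^5 · 8); the sign does not affect v_p). Step 3 — |x − y|_19 = 19^{-5} = 1/2476099.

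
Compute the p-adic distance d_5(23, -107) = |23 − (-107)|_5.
d_5(23, -107) = 1/5

Step 1 — x − y = 23 − (-107) = 130. Step 2 — v_5(130) = 1 (factor: 130 = (5^1 · 26); the sign does not affect v_p). Step 3 — |x − y|_5 = 5^{-1} = 1/5.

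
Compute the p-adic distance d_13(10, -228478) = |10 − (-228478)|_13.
d_13(10, -228478) = 1/28561

Step 1 — x − y = 10 − (-228478) = 228488. Step 2 — v_13(228488) = 4 (factor: 228488 = (13^4 · 8); the sign does not affect v_p). Step 3 — |x − y|_13 = 13^{-4} = 1/28561.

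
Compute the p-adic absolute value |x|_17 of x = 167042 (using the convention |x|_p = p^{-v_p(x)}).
|167042|_17 = 1/83521

Step 1 — compute v_17(x) by factoring powers of 17 out of the numerator and denominator: v_17(167042) = 4. Step 2 — apply |x|_p = p^{-v_p(x)} = 17^{-4} = 1/83521.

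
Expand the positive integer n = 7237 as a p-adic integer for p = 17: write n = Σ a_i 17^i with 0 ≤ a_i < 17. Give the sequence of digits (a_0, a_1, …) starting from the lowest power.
(a_0, a_1, …) = (12, 0, 8, 1)

Repeated division by 17 gives the digits low-to-high: 7237 = 12 + 8·17^2 + 1·17^3. Digit sequence: (12, 0, 8, 1).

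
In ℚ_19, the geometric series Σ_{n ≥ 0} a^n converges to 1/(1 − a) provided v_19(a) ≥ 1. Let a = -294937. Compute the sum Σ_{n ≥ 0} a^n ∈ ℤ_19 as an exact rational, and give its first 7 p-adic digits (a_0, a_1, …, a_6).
Σ a^n = 1/(1 − a) = 1/294938;  first 7 digits = (1, 0, 0, 14, 16, 18, 5)

v_19(a) = 3 ≥ 1, so the series converges in ℤ_19 to 1/(1 − a) = 1/(1 − (-294937)) = 1/294938. Expand this rational in ℤ_19: compute digits iteratively via d_i = x_i mod 19, x_{i+1} = (x_i − d_i)/19. The first 7 digits are (1, 0, 0, 14, 16, 18, 5).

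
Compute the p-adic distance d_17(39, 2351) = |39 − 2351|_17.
d_17(39, 2351) = 1/289

Step 1 — x − y = 39 − 2351 = -2312. Step 2 — v_17(-2312) = 2 (factor: -2312 = −(17^2 · 8); the sign does not affect v_p). Step 3 — |x − y|_17 = 17^{-2} = 1/289.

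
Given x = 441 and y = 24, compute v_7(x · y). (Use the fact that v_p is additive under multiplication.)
v_7(10584) = 2

v_p(x) = 2 (factor: 441 = 7^2 · 9); v_p(y) = 0 (factor: 24 = 7^0 · 24). Additivity: v_p(xy) = v_p(x) + v_p(y) = 2 + 0 = 2. (Direct check: xy = 10584 = 7^2 · (216).)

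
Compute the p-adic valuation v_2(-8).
v_2(-8) = 3

v_2(n) is the largest exponent k such that 2^k divides n. Factor out: -8 = -2^3 · 1. (Sign doesn't affect v_p.) So v_2(-8) = 3.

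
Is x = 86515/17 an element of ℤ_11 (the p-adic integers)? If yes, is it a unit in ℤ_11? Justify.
x ∈ ℤ_11 but not a unit; v_11(x) = 3 > 0

ℤ_11 = {x ∈ ℚ_11 : v_11(x) ≥ 0} and ℤ_11^× = {x ∈ ℤ_11 : v_11(x) = 0}. Here v_11(86515/17) = v_11(num) − v_11(den) = 3; compare against these criteria.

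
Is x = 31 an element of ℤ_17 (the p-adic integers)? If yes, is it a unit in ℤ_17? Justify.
x ∈ ℤ_17^× (unit); v_17(x) = 0

ℤ_17 = {x ∈ ℚ_17 : v_17(x) ≥ 0} and ℤ_17^× = {x ∈ ℤ_17 : v_17(x) = 0}. Here v_17(31) = v_17(num) − v_17(den) = 0; compare against these criteria.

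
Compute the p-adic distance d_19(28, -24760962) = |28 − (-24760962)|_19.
d_19(28, -24760962) = 1/2476099

Step 1 — x − y = 28 − (-24760962) = 24760990. Step 2 — v_19(24760990) = 5 (factor: 24760990 = (19^5 · 10); the sign does not affect v_p). Step 3 — |x − y|_19 = 19^{-5} = 1/2476099.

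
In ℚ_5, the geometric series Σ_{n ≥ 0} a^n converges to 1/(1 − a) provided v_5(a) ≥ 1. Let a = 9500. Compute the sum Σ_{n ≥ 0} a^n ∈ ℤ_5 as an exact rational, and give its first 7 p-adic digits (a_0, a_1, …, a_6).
Σ a^n = 1/(1 − a) = -1/9499;  first 7 digits = (1, 0, 0, 1, 0, 3, 1)

v_5(a) = 3 ≥ 1, so the series converges in ℤ_5 to 1/(1 − a) = 1/(1 − 9500) = -1/9499. Expand this rational in ℤ_5: compute digits iteratively via d_i = x_i mod 5, x_{i+1} = (x_i − d_i)/5. The first 7 digits are (1, 0, 0, 1, 0, 3, 1).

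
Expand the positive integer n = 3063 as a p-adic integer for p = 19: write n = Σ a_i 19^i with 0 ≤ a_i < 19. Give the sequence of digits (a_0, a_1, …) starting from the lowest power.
(a_0, a_1, …) = (4, 9, 8)

Repeated division by 19 gives the digits low-to-high: 3063 = 4 + 9·19^1 + 8·19^2. Digit sequence: (4, 9, 8).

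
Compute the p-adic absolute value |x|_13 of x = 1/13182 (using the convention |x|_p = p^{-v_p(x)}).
|1/13182|_13 = 2197

Step 1 — compute v_13(x) by factoring powers of 13 out of the numerator and denominator: v_13(1/13182) = -3. Step 2 — apply |x|_p = p^{-v_p(x)} = 13^{3} = 2197.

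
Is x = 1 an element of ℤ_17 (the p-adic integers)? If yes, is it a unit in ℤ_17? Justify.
x ∈ ℤ_17^× (unit); v_17(x) = 0

ℤ_17 = {x ∈ ℚ_17 : v_17(x) ≥ 0} and ℤ_17^× = {x ∈ ℤ_17 : v_17(x) = 0}. Here v_17(1) = v_17(num) − v_17(den) = 0; compare against these criteria.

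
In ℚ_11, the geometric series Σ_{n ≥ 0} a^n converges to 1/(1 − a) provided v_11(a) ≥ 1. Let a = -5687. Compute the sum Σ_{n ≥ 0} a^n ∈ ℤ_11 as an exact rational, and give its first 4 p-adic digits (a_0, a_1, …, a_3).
Σ a^n = 1/(1 − a) = 1/5688;  first 4 digits = (1, 0, 8, 6)

v_11(a) = 2 ≥ 1, so the series converges in ℤ_11 to 1/(1 − a) = 1/(1 − (-5687)) = 1/5688. Expand this rational in ℤ_11: compute digits iteratively via d_i = x_i mod 11, x_{i+1} = (x_i − d_i)/11. The first 4 digits are (1, 0, 8, 6).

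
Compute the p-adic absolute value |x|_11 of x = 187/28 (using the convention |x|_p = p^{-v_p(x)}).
|187/28|_11 = 1/11

Step 1 — compute v_11(x) by factoring powers of 11 out of the numerator and denominator: v_11(187/28) = 1. Step 2 — apply |x|_p = p^{-v_p(x)} = 11^{-1} = 1/11.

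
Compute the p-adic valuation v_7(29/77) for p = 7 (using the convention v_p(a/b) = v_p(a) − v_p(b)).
v_7(29/77) = -1

Factor powers of 7 from the numerator and denominator of the reduced fraction: 29 = 7^0 · 29 and 77 = 7^1 · 11. Apply v_p(a/b) = v_p(a) − v_p(b): v_7(29/77) = 0 − 1 = -1.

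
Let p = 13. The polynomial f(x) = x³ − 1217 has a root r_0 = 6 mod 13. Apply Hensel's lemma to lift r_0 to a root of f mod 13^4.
r_3 = 25902 (mod 28561)

Hensel: r_{i+1} = r_i − f(r_i)/f′(r_i) mod 13^{i+2}, where f′(x) = 3x². Iterate:
  r_0 = 6 (mod 13)
  r_1 = 45 (mod 169)
  r_2 = 1735 (mod 2197)
  r_3 = 25902 (mod 28561)
Final: r = 25902 with f(r) ≡ 0 mod 13^4.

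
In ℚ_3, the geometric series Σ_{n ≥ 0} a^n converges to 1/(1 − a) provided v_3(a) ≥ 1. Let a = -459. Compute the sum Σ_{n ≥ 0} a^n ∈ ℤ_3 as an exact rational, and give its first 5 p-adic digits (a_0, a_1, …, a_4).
Σ a^n = 1/(1 − a) = 1/460;  first 5 digits = (1, 0, 0, 1, 0)

v_3(a) = 3 ≥ 1, so the series converges in ℤ_3 to 1/(1 − a) = 1/(1 − (-459)) = 1/460. Expand this rational in ℤ_3: compute digits iteratively via d_i = x_i mod 3, x_{i+1} = (x_i − d_i)/3. The first 5 digits are (1, 0, 0, 1, 0).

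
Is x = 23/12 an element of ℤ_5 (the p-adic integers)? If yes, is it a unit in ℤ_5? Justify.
x ∈ ℤ_5^× (unit); v_5(x) = 0

ℤ_5 = {x ∈ ℚ_5 : v_5(x) ≥ 0} and ℤ_5^× = {x ∈ ℤ_5 : v_5(x) = 0}. Here v_5(23/12) = v_5(num) − v_5(den) = 0; compare against these criteria.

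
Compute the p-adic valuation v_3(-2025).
v_3(-2025) = 4

v_3(n) is the largest exponent k such that 3^k divides n. Factor out: -2025 = -3^4 · 25. (Sign doesn't affect v_p.) So v_3(-2025) = 4.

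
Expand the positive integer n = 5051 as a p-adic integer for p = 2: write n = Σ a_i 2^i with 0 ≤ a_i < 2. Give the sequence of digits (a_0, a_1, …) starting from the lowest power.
(a_0, a_1, …) = (1, 1, 0, 1, 1, 1, 0, 1, 1, 1, 0, 0, 1)

Repeated division by 2 gives the digits low-to-high: 5051 = 1 + 1·2^1 + 1·2^3 + 1·2^4 + 1·2^5 + 1·2^7 + 1·2^8 + 1·2^9 + 1·2^12. Digit sequence: (1, 1, 0, 1, 1, 1, 0, 1, 1, 1, 0, 0, 1).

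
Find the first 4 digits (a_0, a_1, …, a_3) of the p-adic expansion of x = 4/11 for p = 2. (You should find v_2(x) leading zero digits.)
(a_0, …, a_3) = (0, 0, 1, 1)

v_2(4/11) = 2, so a_0 = ... = a_1 = 0. Factor out: x = 2^2 · u with u = 1/11 a unit in ℤ_2. Expand u iteratively via a_{v+i} = u_i mod 2, u_{i+1} = (u_i − a_{v+i})/2:
  u_0 = 1/11;  a_2 = 1;  u_1 = (u_0 − 1)/2 = -5/11
  u_1 = -5/11;  a_3 = 1;  u_2 = (u_1 − 1)/2 = -8/11
Digits: (0, 0, 1, 1).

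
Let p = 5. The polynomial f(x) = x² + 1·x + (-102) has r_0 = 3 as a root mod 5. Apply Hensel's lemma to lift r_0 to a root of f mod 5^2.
r_1 = 23 (mod 25)

Hensel: r_{i+1} = r_i − f(r_i)·(f′(r_i))^{-1} mod 5^{i+2}, f′(x) = 2x + 1. Iterate:
  r_0 = 3 (mod 5)
  r_1 = 23 (mod 25)
Final: r = 23 satisfies f(r) ≡ 0 mod 5^2.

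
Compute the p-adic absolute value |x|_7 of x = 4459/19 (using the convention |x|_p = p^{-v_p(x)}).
|4459/19|_7 = 1/343

Step 1 — compute v_7(x) by factoring powers of 7 out of the numerator and denominator: v_7(4459/19) = 3. Step 2 — apply |x|_p = p^{-v_p(x)} = 7^{-3} = 1/343.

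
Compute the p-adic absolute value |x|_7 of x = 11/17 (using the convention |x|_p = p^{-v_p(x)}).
|11/17|_7 = 1

Step 1 — compute v_7(x) by factoring powers of 7 out of the numerator and denominator: v_7(11/17) = 0. Step 2 — apply |x|_p = p^{-v_p(x)} = 7^{0} = 1.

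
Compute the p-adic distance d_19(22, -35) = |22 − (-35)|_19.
d_19(22, -35) = 1/19

Step 1 — x − y = 22 − (-35) = 57. Step 2 — v_19(57) = 1 (factor: 57 = (19^1 · 3); the sign does not affect v_p). Step 3 — |x − y|_19 = 19^{-1} = 1/19.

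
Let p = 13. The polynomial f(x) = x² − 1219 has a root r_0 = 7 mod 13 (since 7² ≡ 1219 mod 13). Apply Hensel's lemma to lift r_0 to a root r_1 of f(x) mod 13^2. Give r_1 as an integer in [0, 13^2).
r_1 = 163 (mod 169)

Hensel's recurrence: r_{i+1} = r_i − f(r_i)·(f′(r_i))^{-1} mod 13^{i+2}, with f′(x) = 2x. Iterate:
  r_0 = 7 (mod 13)
  r_1 = 163 (mod 169)
Final: r_1 = 163, and one checks f(r_1) ≡ 0 mod 13^2.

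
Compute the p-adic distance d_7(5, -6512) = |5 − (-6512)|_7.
d_7(5, -6512) = 1/343

Step 1 — x − y = 5 − (-6512) = 6517. Step 2 — v_7(6517) = 3 (factor: 6517 = (7^3 · 19); the sign does not affect v_p). Step 3 — |x − y|_7 = 7^{-3} = 1/343.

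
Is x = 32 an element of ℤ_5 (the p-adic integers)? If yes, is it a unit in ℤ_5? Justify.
x ∈ ℤ_5^× (unit); v_5(x) = 0

ℤ_5 = {x ∈ ℚ_5 : v_5(x) ≥ 0} and ℤ_5^× = {x ∈ ℤ_5 : v_5(x) = 0}. Here v_5(32) = v_5(num) − v_5(den) = 0; compare against these criteria.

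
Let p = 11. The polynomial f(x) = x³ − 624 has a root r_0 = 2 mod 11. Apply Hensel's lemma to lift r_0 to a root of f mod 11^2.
r_1 = 13 (mod 121)

Hensel: r_{i+1} = r_i − f(r_i)/f′(r_i) mod 11^{i+2}, where f′(x) = 3x². Iterate:
  r_0 = 2 (mod 11)
  r_1 = 13 (mod 121)
Final: r = 13 with f(r) ≡ 0 mod 11^2.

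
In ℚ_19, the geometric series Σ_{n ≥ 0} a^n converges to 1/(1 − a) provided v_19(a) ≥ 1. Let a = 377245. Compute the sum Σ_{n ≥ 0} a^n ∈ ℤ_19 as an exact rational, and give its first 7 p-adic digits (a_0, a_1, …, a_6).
Σ a^n = 1/(1 − a) = -1/377244;  first 7 digits = (1, 0, 0, 17, 2, 0, 4)

v_19(a) = 3 ≥ 1, so the series converges in ℤ_19 to 1/(1 − a) = 1/(1 − 377245) = -1/377244. Expand this rational in ℤ_19: compute digits iteratively via d_i = x_i mod 19, x_{i+1} = (x_i − d_i)/19. The first 7 digits are (1, 0, 0, 17, 2, 0, 4).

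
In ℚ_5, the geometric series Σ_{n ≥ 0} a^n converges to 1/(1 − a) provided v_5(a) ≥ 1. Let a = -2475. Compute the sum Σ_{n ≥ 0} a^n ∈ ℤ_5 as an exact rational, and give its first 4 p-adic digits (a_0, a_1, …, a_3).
Σ a^n = 1/(1 − a) = 1/2476;  first 4 digits = (1, 0, 1, 0)

v_5(a) = 2 ≥ 1, so the series converges in ℤ_5 to 1/(1 − a) = 1/(1 − (-2475)) = 1/2476. Expand this rational in ℤ_5: compute digits iteratively via d_i = x_i mod 5, x_{i+1} = (x_i − d_i)/5. The first 4 digits are (1, 0, 1, 0).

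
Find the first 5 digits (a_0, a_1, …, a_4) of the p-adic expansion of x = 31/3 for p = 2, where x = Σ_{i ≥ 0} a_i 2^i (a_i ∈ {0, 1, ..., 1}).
(a_0, …, a_4) = (1, 0, 1, 0, 1)

v_2(31/3) = 0 (numerator and denominator both coprime to 2), so x ∈ ℤ_2^×. Compute digits iteratively via a_i = x_i mod 2, x_{i+1} = (x_i − a_i)/2, with x_0 = x:
  x_0 = 31/3;  a_0 = 1;  x_1 = (x_0 − 1)/2 = 14/3
  x_1 = 14/3;  a_1 = 0;  x_2 = (x_1 − 0)/2 = 7/3
  x_2 = 7/3;  a_2 = 1;  x_3 = (x_2 − 1)/2 = 2/3
  x_3 = 2/3;  a_3 = 0;  x_4 = (x_3 − 0)/2 = 1/3
  x_4 = 1/3;  a_4 = 1;  x_5 = (x_4 − 1)/2 = -1/3
Digits: (1, 0, 1, 0, 1).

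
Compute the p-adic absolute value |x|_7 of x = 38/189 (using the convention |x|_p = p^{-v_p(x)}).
|38/189|_7 = 7

Step 1 — compute v_7(x) by factoring powers of 7 out of the numerator and denominator: v_7(38/189) = -1. Step 2 — apply |x|_p = p^{-v_p(x)} = 7^{1} = 7.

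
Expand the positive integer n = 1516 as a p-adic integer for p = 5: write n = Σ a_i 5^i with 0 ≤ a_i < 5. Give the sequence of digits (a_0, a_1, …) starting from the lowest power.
(a_0, a_1, …) = (1, 3, 0, 2, 2)

Repeated division by 5 gives the digits low-to-high: 1516 = 1 + 3·5^1 + 2·5^3 + 2·5^4. Digit sequence: (1, 3, 0, 2, 2).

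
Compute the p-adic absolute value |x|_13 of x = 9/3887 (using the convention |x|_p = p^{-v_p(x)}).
|9/3887|_13 = 169

Step 1 — compute v_13(x) by factoring powers of 13 out of the numerator and denominator: v_13(9/3887) = -2. Step 2 — apply |x|_p = p^{-v_p(x)} = 13^{2} = 169.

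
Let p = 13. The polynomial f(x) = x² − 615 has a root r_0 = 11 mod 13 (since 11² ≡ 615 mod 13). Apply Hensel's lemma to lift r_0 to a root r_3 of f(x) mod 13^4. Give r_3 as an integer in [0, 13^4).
r_3 = 28026 (mod 28561)

Hensel's recurrence: r_{i+1} = r_i − f(r_i)·(f′(r_i))^{-1} mod 13^{i+2}, with f′(x) = 2x. Iterate:
  r_0 = 11 (mod 13)
  r_1 = 141 (mod 169)
  r_2 = 1662 (mod 2197)
  r_3 = 28026 (mod 28561)
Final: r_3 = 28026, and one checks f(r_3) ≡ 0 mod 13^4.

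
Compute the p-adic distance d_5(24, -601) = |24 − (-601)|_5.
d_5(24, -601) = 1/625

Step 1 — x − y = 24 − (-601) = 625. Step 2 — v_5(625) = 4 (factor: 625 = (5^4 · 1); the sign does not affect v_p). Step 3 — |x − y|_5 = 5^{-4} = 1/625.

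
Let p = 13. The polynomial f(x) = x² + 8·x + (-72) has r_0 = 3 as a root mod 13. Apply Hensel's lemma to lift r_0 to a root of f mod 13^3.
r_2 = 211 (mod 2197)

Hensel: r_{i+1} = r_i − f(r_i)·(f′(r_i))^{-1} mod 13^{i+2}, f′(x) = 2x + 8. Iterate:
  r_0 = 3 (mod 13)
  r_1 = 42 (mod 169)
  r_2 = 211 (mod 2197)
Final: r = 211 satisfies f(r) ≡ 0 mod 13^3.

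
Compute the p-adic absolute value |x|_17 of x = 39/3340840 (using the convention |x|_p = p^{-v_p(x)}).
|39/3340840|_17 = 83521

Step 1 — compute v_17(x) by factoring powers of 17 out of the numerator and denominator: v_17(39/3340840) = -4. Step 2 — apply |x|_p = p^{-v_p(x)} = 17^{4} = 83521.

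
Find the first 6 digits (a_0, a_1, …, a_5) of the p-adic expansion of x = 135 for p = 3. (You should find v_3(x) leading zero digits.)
(a_0, …, a_5) = (0, 0, 0, 2, 1, 0)

v_3(135) = 3, so a_0 = ... = a_2 = 0. Factor out: x = 3^3 · u with u = 5 a unit in ℤ_3. Expand u iteratively via a_{v+i} = u_i mod 3, u_{i+1} = (u_i − a_{v+i})/3:
  u_0 = 5;  a_3 = 2;  u_1 = (u_0 − 2)/3 = 1
  u_1 = 1;  a_4 = 1;  u_2 = (u_1 − 1)/3 = 0
  u_2 = 0;  a_5 = 0;  u_3 = (u_2 − 0)/3 = 0
Digits: (0, 0, 0, 2, 1, 0).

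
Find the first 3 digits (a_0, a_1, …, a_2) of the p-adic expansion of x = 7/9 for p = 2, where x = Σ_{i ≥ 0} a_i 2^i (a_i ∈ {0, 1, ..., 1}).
(a_0, …, a_2) = (1, 1, 1)

v_2(7/9) = 0 (numerator and denominator both coprime to 2), so x ∈ ℤ_2^×. Compute digits iteratively via a_i = x_i mod 2, x_{i+1} = (x_i − a_i)/2, with x_0 = x:
  x_0 = 7/9;  a_0 = 1;  x_1 = (x_0 − 1)/2 = -1/9
  x_1 = -1/9;  a_1 = 1;  x_2 = (x_1 − 1)/2 = -5/9
  x_2 = -5/9;  a_2 = 1;  x_3 = (x_2 − 1)/2 = -7/9
Digits: (1, 1, 1).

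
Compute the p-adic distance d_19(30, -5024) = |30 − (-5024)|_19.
d_19(30, -5024) = 1/361

Step 1 — x − y = 30 − (-5024) = 5054. Step 2 — v_19(5054) = 2 (factor: 5054 = (19^2 · 14); the sign does not affect v_p). Step 3 — |x − y|_19 = 19^{-2} = 1/361.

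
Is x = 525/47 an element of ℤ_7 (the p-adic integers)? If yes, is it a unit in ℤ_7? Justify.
x ∈ ℤ_7 but not a unit; v_7(x) = 1 > 0

ℤ_7 = {x ∈ ℚ_7 : v_7(x) ≥ 0} and ℤ_7^× = {x ∈ ℤ_7 : v_7(x) = 0}. Here v_7(525/47) = v_7(num) − v_7(den) = 1; compare against these criteria.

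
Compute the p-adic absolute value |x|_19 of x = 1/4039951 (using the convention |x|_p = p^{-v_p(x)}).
|1/4039951|_19 = 130321

Step 1 — compute v_19(x) by factoring powers of 19 out of the numerator and denominator: v_19(1/4039951) = -4. Step 2 — apply |x|_p = p^{-v_p(x)} = 19^{4} = 130321.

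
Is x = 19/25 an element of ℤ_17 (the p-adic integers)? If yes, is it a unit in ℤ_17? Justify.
x ∈ ℤ_17^× (unit); v_17(x) = 0

ℤ_17 = {x ∈ ℚ_17 : v_17(x) ≥ 0} and ℤ_17^× = {x ∈ ℤ_17 : v_17(x) = 0}. Here v_17(19/25) = v_17(num) − v_17(den) = 0; compare against these criteria.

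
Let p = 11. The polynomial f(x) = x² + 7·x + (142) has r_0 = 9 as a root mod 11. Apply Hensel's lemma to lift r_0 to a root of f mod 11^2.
r_1 = 75 (mod 121)

Hensel: r_{i+1} = r_i − f(r_i)·(f′(r_i))^{-1} mod 11^{i+2}, f′(x) = 2x + 7. Iterate:
  r_0 = 9 (mod 11)
  r_1 = 75 (mod 121)
Final: r = 75 satisfies f(r) ≡ 0 mod 11^2.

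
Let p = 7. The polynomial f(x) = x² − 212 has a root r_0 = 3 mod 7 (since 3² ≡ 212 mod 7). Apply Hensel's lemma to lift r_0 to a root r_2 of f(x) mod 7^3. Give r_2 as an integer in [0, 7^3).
r_2 = 143 (mod 343)

Hensel's recurrence: r_{i+1} = r_i − f(r_i)·(f′(r_i))^{-1} mod 7^{i+2}, with f′(x) = 2x. Iterate:
  r_0 = 3 (mod 7)
  r_1 = 45 (mod 49)
  r_2 = 143 (mod 343)
Final: r_2 = 143, and one checks f(r_2) ≡ 0 mod 7^3.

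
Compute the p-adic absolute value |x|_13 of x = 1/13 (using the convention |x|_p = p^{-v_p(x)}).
|1/13|_13 = 13

Step 1 — compute v_13(x) by factoring powers of 13 out of the numerator and denominator: v_13(1/13) = -1. Step 2 — apply |x|_p = p^{-v_p(x)} = 13^{1} = 13.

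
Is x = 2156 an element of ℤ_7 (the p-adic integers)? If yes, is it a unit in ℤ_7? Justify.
x ∈ ℤ_7 but not a unit; v_7(x) = 2 > 0

ℤ_7 = {x ∈ ℚ_7 : v_7(x) ≥ 0} and ℤ_7^× = {x ∈ ℤ_7 : v_7(x) = 0}. Here v_7(2156) = v_7(num) − v_7(den) = 2; compare against these criteria.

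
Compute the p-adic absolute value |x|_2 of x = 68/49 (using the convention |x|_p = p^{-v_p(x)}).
|68/49|_2 = 1/4

Step 1 — compute v_2(x) by factoring powers of 2 out of the numerator and denominator: v_2(68/49) = 2. Step 2 — apply |x|_p = p^{-v_p(x)} = 2^{-2} = 1/4.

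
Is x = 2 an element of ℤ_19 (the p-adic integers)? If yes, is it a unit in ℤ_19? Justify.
x ∈ ℤ_19^× (unit); v_19(x) = 0

ℤ_19 = {x ∈ ℚ_19 : v_19(x) ≥ 0} and ℤ_19^× = {x ∈ ℤ_19 : v_19(x) = 0}. Here v_19(2) = v_19(num) − v_19(den) = 0; compare against these criteria.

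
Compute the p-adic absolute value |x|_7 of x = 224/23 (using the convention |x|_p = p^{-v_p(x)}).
|224/23|_7 = 1/7

Step 1 — compute v_7(x) by factoring powers of 7 out of the numerator and denominator: v_7(224/23) = 1. Step 2 — apply |x|_p = p^{-v_p(x)} = 7^{-1} = 1/7.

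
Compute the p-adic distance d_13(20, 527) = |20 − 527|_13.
d_13(20, 527) = 1/169

Step 1 — x − y = 20 − 527 = -507. Step 2 — v_13(-507) = 2 (factor: -507 = −(13^2 · 3); the sign does not affect v_p). Step 3 — |x − y|_13 = 13^{-2} = 1/169.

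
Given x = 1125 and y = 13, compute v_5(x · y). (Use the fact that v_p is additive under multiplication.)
v_5(14625) = 3

v_p(x) = 3 (factor: 1125 = 5^3 · 9); v_p(y) = 0 (factor: 13 = 5^0 · 13). Additivity: v_p(xy) = v_p(x) + v_p(y) = 3 + 0 = 3. (Direct check: xy = 14625 = 5^3 · (117).)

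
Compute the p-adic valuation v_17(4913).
v_17(4913) = 3

v_17(n) is the largest exponent k such that 17^k divides n. Factor out: 4913 = 17^3 · 1. (Sign doesn't affect v_p.) So v_17(4913) = 3.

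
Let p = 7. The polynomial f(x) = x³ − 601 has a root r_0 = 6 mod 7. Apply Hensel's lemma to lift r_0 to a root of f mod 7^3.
r_2 = 69 (mod 343)

Hensel: r_{i+1} = r_i − f(r_i)/f′(r_i) mod 7^{i+2}, where f′(x) = 3x². Iterate:
  r_0 = 6 (mod 7)
  r_1 = 20 (mod 49)
  r_2 = 69 (mod 343)
Final: r = 69 with f(r) ≡ 0 mod 7^3.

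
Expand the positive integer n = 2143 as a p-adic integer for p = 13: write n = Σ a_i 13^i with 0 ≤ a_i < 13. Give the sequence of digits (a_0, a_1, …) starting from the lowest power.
(a_0, a_1, …) = (11, 8, 12)

Repeated division by 13 gives the digits low-to-high: 2143 = 11 + 8·13^1 + 12·13^2. Digit sequence: (11, 8, 12).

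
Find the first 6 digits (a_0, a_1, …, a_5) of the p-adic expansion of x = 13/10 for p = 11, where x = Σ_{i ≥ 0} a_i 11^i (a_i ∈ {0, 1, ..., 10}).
(a_0, …, a_5) = (9, 7, 7, 7, 7, 7)

v_11(13/10) = 0 (numerator and denominator both coprime to 11), so x ∈ ℤ_11^×. Compute digits iteratively via a_i = x_i mod 11, x_{i+1} = (x_i − a_i)/11, with x_0 = x:
  x_0 = 13/10;  a_0 = 9;  x_1 = (x_0 − 9)/11 = -7/10
  x_1 = -7/10;  a_1 = 7;  x_2 = (x_1 − 7)/11 = -7/10
  x_2 = -7/10;  a_2 = 7;  x_3 = (x_2 − 7)/11 = -7/10
  x_3 = -7/10;  a_3 = 7;  x_4 = (x_3 − 7)/11 = -7/10
  x_4 = -7/10;  a_4 = 7;  x_5 = (x_4 − 7)/11 = -7/10
  x_5 = -7/10;  a_5 = 7;  x_6 = (x_5 − 7)/11 = -7/10
Digits: (9, 7, 7, 7, 7, 7).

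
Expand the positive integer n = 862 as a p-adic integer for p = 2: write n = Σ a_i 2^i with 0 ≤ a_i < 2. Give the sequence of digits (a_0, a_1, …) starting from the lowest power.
(a_0, a_1, …) = (0, 1, 1, 1, 1, 0, 1, 0, 1, 1)

Repeated division by 2 gives the digits low-to-high: 862 = 1·2^1 + 1·2^2 + 1·2^3 + 1·2^4 + 1·2^6 + 1·2^8 + 1·2^9. Digit sequence: (0, 1, 1, 1, 1, 0, 1, 0, 1, 1).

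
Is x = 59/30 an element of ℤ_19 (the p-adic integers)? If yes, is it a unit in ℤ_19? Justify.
x ∈ ℤ_19^× (unit); v_19(x) = 0

ℤ_19 = {x ∈ ℚ_19 : v_19(x) ≥ 0} and ℤ_19^× = {x ∈ ℤ_19 : v_19(x) = 0}. Here v_19(59/30) = v_19(num) − v_19(den) = 0; compare against these criteria.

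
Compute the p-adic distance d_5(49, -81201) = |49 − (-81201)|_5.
d_5(49, -81201) = 1/3125

Step 1 — x − y = 49 − (-81201) = 81250. Step 2 — v_5(81250) = 5 (factor: 81250 = (5^5 · 26); the sign does not affect v_p). Step 3 — |x − y|_5 = 5^{-5} = 1/3125.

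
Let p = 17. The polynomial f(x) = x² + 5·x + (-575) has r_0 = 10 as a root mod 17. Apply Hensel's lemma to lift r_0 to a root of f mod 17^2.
r_1 = 27 (mod 289)

Hensel: r_{i+1} = r_i − f(r_i)·(f′(r_i))^{-1} mod 17^{i+2}, f′(x) = 2x + 5. Iterate:
  r_0 = 10 (mod 17)
  r_1 = 27 (mod 289)
Final: r = 27 satisfies f(r) ≡ 0 mod 17^2.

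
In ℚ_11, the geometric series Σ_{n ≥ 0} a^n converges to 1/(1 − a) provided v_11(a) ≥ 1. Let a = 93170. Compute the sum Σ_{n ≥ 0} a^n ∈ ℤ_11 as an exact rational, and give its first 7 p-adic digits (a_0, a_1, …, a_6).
Σ a^n = 1/(1 − a) = -1/93169;  first 7 digits = (1, 0, 0, 4, 6, 0, 5)

v_11(a) = 3 ≥ 1, so the series converges in ℤ_11 to 1/(1 − a) = 1/(1 − 93170) = -1/93169. Expand this rational in ℤ_11: compute digits iteratively via d_i = x_i mod 11, x_{i+1} = (x_i − d_i)/11. The first 7 digits are (1, 0, 0, 4, 6, 0, 5).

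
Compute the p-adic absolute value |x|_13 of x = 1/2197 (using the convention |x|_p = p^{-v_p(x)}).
|1/2197|_13 = 2197

Step 1 — compute v_13(x) by factoring powers of 13 out of the numerator and denominator: v_13(1/2197) = -3. Step 2 — apply |x|_p = p^{-v_p(x)} = 13^{3} = 2197.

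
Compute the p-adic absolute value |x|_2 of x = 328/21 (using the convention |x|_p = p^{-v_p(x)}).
|328/21|_2 = 1/8

Step 1 — compute v_2(x) by factoring powers of 2 out of the numerator and denominator: v_2(328/21) = 3. Step 2 — apply |x|_p = p^{-v_p(x)} = 2^{-3} = 1/8.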